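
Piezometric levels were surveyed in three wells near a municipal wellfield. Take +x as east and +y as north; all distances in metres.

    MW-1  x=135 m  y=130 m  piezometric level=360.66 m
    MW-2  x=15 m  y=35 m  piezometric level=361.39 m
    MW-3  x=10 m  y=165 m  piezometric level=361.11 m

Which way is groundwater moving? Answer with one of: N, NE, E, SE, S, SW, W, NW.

Three-point gradient (reference MW-1): Δ to MW-2 = (-120, -95, +0.73), Δ to MW-3 = (-125, 35, +0.45).
∂h/∂x = -0.004249, ∂h/∂y = -0.002317 (det = -16075).
Flow = −∇h = (+0.004249 east, +0.002317 north), which points northeast.

NE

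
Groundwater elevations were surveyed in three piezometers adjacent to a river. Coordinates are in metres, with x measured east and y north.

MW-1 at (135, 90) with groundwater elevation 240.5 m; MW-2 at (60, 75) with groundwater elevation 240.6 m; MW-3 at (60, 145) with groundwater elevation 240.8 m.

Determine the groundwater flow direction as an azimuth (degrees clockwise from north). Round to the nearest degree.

146°

With h = a·x + b·y + c and MW-1 as origin, the differences give:
  (-75)·a + (-15)·b = +0.1
  (-75)·a + 55·b = +0.3
Eliminate b (×55 and ×(-15), subtract): -5250·a = 10.00 → a = ∂h/∂x = -0.001905
Back-substitute: b = ∂h/∂y = +0.002857.
Flow direction (−∇h) has components (+0.001905 E, -0.002857 N).
Azimuth = atan2(E, N) = atan2(+0.001905, -0.002857) = 146.3° ≈ 146°.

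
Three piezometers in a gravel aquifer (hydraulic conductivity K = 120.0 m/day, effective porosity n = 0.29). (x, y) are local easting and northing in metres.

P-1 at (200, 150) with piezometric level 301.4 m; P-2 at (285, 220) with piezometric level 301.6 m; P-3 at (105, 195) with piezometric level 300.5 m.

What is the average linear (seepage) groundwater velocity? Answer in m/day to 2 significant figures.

3.6 m/day

Differences from P-1: to P-2 (Δx, Δy, Δh) = (85, 70, +0.2); to P-3 = (-95, 45, -0.9).
Solve a·Δx + b·Δy = Δh: det = 85·45 − (-95)·70 = 10475.
∂h/∂x = [(+0.2)·45 − (-0.9)·70] / 10475 = +0.006874
∂h/∂y = [85·(-0.9) − (-95)·(+0.2)] / 10475 = -0.005489
|∇h| = √(0.006874² + -0.005489²) = 0.008797
Seepage velocity v = K·i/n = 120.0 × 0.008797 / 0.29 = 3.64 m/day.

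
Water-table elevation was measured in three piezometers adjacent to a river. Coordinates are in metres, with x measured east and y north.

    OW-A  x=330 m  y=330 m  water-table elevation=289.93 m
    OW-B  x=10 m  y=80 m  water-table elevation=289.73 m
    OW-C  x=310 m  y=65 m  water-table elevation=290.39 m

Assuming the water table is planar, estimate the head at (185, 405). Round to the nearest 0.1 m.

Differences from OW-A: to OW-B (Δx, Δy, Δh) = (-320, -250, -0.20); to OW-C = (-20, -265, +0.46).
Solve a·Δx + b·Δy = Δh: det = (-320)·(-265) − (-20)·(-250) = 79800.
∂h/∂x = [(-0.20)·(-265) − (+0.46)·(-250)] / 79800 = +0.002105
∂h/∂y = [(-320)·(+0.46) − (-20)·(-0.20)] / 79800 = -0.001895
h(185, 405) = 289.93 + (+0.002105)·(-145) + (-0.001895)·(75) = 289.93 -0.305 -0.142 = 289.483 m.

289.5 m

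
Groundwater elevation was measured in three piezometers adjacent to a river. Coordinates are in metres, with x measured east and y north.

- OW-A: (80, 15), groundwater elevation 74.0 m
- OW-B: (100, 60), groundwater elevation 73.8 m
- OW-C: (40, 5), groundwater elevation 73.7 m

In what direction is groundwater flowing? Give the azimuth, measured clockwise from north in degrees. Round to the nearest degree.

312°

Taking OW-A as reference: OW-B−OW-A = (20, 45, -0.2); OW-C−OW-A = (-40, -10, -0.3).
Determinant of the coordinate differences = 20·(-10) − (-40)·45 = 1600.
∂h/∂x = [(-0.2)·(-10) − (-0.3)·45] / 1600 = +0.009687
∂h/∂y = [20·(-0.3) − (-40)·(-0.2)] / 1600 = -0.008750
Flow direction (−∇h) has components (-0.009687 E, +0.008750 N).
Azimuth = atan2(E, N) = atan2(-0.009687, +0.008750) = 312.1° ≈ 312°.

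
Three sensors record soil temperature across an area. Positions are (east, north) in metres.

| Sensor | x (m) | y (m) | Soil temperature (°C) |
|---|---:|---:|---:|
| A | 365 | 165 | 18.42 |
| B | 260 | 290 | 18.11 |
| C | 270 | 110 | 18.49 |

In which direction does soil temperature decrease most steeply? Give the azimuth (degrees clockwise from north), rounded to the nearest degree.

Taking A as reference: B−A = (-105, 125, -0.31); C−A = (-95, -55, +0.07).
Solve a·Δx + b·Δy = ΔT: det = (-105)·(-55) − (-95)·125 = 17650.
∂T/∂x = [(-0.31)·(-55) − (+0.07)·125] / 17650 = +0.0004703
∂T/∂y = [(-105)·(+0.07) − (-95)·(-0.31)] / 17650 = -0.002085
Steepest decrease is along −∇f: components (-0.0004703 E, +0.002085 N).
Azimuth = atan2(-0.0004703, +0.002085) = 347.3° ≈ 347°.

347°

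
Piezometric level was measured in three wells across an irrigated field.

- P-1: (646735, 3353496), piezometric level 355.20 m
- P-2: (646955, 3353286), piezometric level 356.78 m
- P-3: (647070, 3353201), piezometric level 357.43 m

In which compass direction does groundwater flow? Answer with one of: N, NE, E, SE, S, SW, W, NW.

Three-point gradient (reference P-1): Δ to P-2 = (220, -210, +1.58), Δ to P-3 = (335, -295, +2.23).
∂h/∂x = +0.0004037, ∂h/∂y = -0.007101 (det = 5450).
Flow = −∇h = (-0.0004037 east, +0.007101 north), which points north.

N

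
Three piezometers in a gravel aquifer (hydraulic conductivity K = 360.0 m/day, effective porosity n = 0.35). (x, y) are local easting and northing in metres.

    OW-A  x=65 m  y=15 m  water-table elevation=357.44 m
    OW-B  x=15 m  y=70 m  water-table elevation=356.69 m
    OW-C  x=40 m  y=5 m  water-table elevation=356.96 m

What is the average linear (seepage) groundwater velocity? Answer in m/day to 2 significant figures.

With h = a·x + b·y + c and OW-A as origin, the differences give:
  (-50)·a + 55·b = -0.75
  (-25)·a + (-10)·b = -0.48
Eliminate b (×(-10) and ×55, subtract): 1875·a = 33.900 → a = ∂h/∂x = +0.01808
Back-substitute: b = ∂h/∂y = +0.002800.
|∇h| = √(0.01808² + 0.002800²) = 0.0183
Seepage velocity v = K·i/n = 360.0 × 0.0183 / 0.35 = 18.82 m/day.

19 m/day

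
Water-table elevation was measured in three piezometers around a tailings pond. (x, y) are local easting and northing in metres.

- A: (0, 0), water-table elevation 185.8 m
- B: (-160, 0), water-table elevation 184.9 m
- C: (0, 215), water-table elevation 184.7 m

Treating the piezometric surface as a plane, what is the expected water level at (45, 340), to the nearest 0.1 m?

184.3 m

∂h/∂x = (184.9 − 185.8) / (-160 − 0) = +0.005625
∂h/∂y = (184.7 − 185.8) / (215 − 0) = -0.005116
h(45, 340) = 185.8 + (+0.005625)·(45) + (-0.005116)·(340) = 185.8 +0.253 -1.740 = 184.314 m.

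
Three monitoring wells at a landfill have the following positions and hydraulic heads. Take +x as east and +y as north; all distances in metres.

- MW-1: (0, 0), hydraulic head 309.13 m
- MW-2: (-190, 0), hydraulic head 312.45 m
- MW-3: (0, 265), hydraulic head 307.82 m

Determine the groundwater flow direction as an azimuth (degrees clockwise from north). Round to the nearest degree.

∂h/∂x = (312.45 − 309.13) / (-190 − 0) = -0.01747
∂h/∂y = (307.82 − 309.13) / (265 − 0) = -0.004943
Flow direction (−∇h) has components (+0.01747 E, +0.004943 N).
Azimuth = atan2(E, N) = atan2(+0.01747, +0.004943) = 74.2° ≈ 074°.

074°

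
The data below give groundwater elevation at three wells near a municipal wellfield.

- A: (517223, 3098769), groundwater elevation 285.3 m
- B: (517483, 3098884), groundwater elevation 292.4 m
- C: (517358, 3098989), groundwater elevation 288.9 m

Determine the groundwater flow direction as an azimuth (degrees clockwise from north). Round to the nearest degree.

271°

With h = a·x + b·y + c and A as origin, the differences give:
  260·a + 115·b = +7.1
  135·a + 220·b = +3.6
Eliminate b (×220 and ×115, subtract): 41675·a = 1148.00 → a = ∂h/∂x = +0.02755
Back-substitute: b = ∂h/∂y = -0.0005399.
Flow direction (−∇h) has components (-0.02755 E, +0.0005399 N).
Azimuth = atan2(E, N) = atan2(-0.02755, +0.0005399) = 271.1° ≈ 271°.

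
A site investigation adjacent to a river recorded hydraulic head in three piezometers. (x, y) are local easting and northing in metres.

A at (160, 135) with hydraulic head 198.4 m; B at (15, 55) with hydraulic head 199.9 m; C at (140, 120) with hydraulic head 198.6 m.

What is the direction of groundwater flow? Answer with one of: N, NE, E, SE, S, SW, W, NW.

Taking A as reference: B−A = (-145, -80, +1.5); C−A = (-20, -15, +0.2).
Determinant of the coordinate differences = (-145)·(-15) − (-20)·(-80) = 575.
∂h/∂x = [(+1.5)·(-15) − (+0.2)·(-80)] / 575 = -0.01130
∂h/∂y = [(-145)·(+0.2) − (-20)·(+1.5)] / 575 = +0.001739
Flow = −∇h = (+0.01130 east, -0.001739 north), which points east.

E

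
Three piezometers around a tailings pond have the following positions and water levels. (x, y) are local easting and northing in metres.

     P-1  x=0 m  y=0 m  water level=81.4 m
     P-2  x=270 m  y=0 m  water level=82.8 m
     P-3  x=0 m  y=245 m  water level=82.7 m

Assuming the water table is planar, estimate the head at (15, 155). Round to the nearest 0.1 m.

∂h/∂x = (82.8 − 81.4) / (270 − 0) = +0.005185
∂h/∂y = (82.7 − 81.4) / (245 − 0) = +0.005306
h(15, 155) = 81.4 + (+0.005185)·(15) + (+0.005306)·(155) = 81.4 +0.078 +0.822 = 82.300 m.

82.3 m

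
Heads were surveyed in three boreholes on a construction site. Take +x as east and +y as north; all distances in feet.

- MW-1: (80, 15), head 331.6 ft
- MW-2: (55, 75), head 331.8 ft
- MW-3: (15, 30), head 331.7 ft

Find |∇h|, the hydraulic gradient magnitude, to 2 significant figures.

0.0031

Differences from MW-1: to MW-2 (Δx, Δy, Δh) = (-25, 60, +0.2); to MW-3 = (-65, 15, +0.1).
Solve a·Δx + b·Δy = Δh: det = (-25)·15 − (-65)·60 = 3525.
∂h/∂x = [(+0.2)·15 − (+0.1)·60] / 3525 = -0.0008511
∂h/∂y = [(-25)·(+0.1) − (-65)·(+0.2)] / 3525 = +0.002979
|∇h| = √(-0.0008511² + 0.002979²) = 0.003098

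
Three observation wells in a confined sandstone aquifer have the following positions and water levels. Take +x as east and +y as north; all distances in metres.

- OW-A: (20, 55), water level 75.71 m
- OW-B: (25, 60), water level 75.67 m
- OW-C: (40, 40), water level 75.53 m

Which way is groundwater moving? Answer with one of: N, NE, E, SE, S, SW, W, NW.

E

Differences from OW-A: to OW-B (Δx, Δy, Δh) = (5, 5, -0.04); to OW-C = (20, -15, -0.18).
Determinant of the coordinate differences = 5·(-15) − 20·5 = -175.
∂h/∂x = [(-0.04)·(-15) − (-0.18)·5] / -175 = -0.008571
∂h/∂y = [5·(-0.18) − 20·(-0.04)] / -175 = +0.0005714
Flow = −∇h = (+0.008571 east, -0.0005714 north), which points east.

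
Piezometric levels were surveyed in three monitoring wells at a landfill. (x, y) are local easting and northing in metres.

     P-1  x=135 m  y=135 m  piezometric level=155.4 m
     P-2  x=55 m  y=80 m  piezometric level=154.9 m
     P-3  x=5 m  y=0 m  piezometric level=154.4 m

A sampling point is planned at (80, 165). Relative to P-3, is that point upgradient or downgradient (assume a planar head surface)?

upgradient

Taking P-1 as reference: P-2−P-1 = (-80, -55, -0.5); P-3−P-1 = (-130, -135, -1.0).
Determinant of the coordinate differences = (-80)·(-135) − (-130)·(-55) = 3650.
∂h/∂x = [(-0.5)·(-135) − (-1.0)·(-55)] / 3650 = +0.003425
∂h/∂y = [(-80)·(-1.0) − (-130)·(-0.5)] / 3650 = +0.004110
Head at (80, 165) = 155.4 + (+0.003425)·(-55) + (+0.004110)·(30) = 155.33 m.
That is higher than the 154.4 m at P-3, so the point is upgradient.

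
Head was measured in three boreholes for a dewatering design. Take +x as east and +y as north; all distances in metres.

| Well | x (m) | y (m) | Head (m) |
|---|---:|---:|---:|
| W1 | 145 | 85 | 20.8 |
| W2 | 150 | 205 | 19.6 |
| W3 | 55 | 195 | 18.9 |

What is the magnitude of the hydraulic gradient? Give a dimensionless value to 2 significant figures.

0.013

Taking W1 as reference: W2−W1 = (5, 120, -1.2); W3−W1 = (-90, 110, -1.9).
Solve a·Δx + b·Δy = Δh: det = 5·110 − (-90)·120 = 11350.
∂h/∂x = [(-1.2)·110 − (-1.9)·120] / 11350 = +0.008458
∂h/∂y = [5·(-1.9) − (-90)·(-1.2)] / 11350 = -0.01035
|∇h| = √(0.008458² + -0.01035²) = 0.01337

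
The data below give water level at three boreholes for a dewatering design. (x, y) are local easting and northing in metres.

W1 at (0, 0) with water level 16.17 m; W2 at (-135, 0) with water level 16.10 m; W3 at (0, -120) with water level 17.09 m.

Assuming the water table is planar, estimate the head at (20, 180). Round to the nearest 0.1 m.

∂h/∂x = (16.10 − 16.17) / (-135 − 0) = +0.0005185
∂h/∂y = (17.09 − 16.17) / (-120 − 0) = -0.007667
h(20, 180) = 16.17 + (+0.0005185)·(20) + (-0.007667)·(180) = 16.17 +0.010 -1.380 = 14.800 m.

14.8 m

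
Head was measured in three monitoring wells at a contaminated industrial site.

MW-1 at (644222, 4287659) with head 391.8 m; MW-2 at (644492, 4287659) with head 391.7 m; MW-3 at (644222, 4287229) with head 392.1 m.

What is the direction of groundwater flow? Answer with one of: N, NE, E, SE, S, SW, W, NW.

∂h/∂x = (391.7 − 391.8) / (644492 − 644222) = -0.0003704
∂h/∂y = (392.1 − 391.8) / (4287229 − 4287659) = -0.0006977
Flow = −∇h = (+0.0003704 east, +0.0006977 north), which points northeast.

NE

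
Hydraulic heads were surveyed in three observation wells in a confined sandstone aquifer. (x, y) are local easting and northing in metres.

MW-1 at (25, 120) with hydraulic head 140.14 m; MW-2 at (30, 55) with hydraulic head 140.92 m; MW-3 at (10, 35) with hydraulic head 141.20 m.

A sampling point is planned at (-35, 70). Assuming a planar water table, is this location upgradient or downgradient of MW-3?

downgradient

Differences from MW-1: to MW-2 (Δx, Δy, Δh) = (5, -65, +0.78); to MW-3 = (-15, -85, +1.06).
Determinant of the coordinate differences = 5·(-85) − (-15)·(-65) = -1400.
∂h/∂x = [(+0.78)·(-85) − (+1.06)·(-65)] / -1400 = -0.001857
∂h/∂y = [5·(+1.06) − (-15)·(+0.78)] / -1400 = -0.01214
Head at (-35, 70) = 140.14 + (-0.001857)·(-60) + (-0.01214)·(-50) = 140.86 m.
That is lower than the 141.20 m at MW-3, so the point is downgradient.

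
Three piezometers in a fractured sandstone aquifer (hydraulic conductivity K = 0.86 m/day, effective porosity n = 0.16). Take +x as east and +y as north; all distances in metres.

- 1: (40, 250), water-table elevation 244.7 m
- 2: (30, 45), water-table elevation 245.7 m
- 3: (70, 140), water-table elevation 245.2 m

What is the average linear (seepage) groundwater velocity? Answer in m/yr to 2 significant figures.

9.7 m/yr

Three-point gradient (reference 1): Δ to 2 = (-10, -205, +1.0), Δ to 3 = (30, -110, +0.5).
∂h/∂x = -0.001034, ∂h/∂y = -0.004828 (det = 7250).
|∇h| = √(-0.001034² + -0.004828²) = 0.004937
Seepage velocity v = K·i/n = 0.86 × 0.004937 / 0.16 = 0.02654 m/day = 9.694 m/yr.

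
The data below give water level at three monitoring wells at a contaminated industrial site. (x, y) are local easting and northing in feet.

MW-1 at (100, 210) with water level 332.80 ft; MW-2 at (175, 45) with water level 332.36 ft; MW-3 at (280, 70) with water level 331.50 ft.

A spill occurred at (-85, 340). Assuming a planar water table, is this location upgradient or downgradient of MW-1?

With h = a·x + b·y + c and MW-1 as origin, the differences give:
  75·a + (-165)·b = -0.44
  180·a + (-140)·b = -1.30
Eliminate b (×(-140) and ×(-165), subtract): 19200·a = -152.900 → a = ∂h/∂x = -0.007964
Back-substitute: b = ∂h/∂y = -0.0009531.
Head at (-85, 340) = 332.80 + (-0.007964)·(-185) + (-0.0009531)·(130) = 334.15 ft.
That is higher than the 332.80 ft at MW-1, so the point is upgradient.

upgradient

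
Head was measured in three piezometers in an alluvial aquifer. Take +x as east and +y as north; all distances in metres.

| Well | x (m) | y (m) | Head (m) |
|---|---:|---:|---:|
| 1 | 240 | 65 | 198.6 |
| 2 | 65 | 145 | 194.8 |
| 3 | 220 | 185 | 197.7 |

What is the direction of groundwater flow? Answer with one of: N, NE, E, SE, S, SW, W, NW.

W

Differences from 1: to 2 (Δx, Δy, Δh) = (-175, 80, -3.8); to 3 = (-20, 120, -0.9).
Solve a·Δx + b·Δy = Δh: det = (-175)·120 − (-20)·80 = -19400.
∂h/∂x = [(-3.8)·120 − (-0.9)·80] / -19400 = +0.01979
∂h/∂y = [(-175)·(-0.9) − (-20)·(-3.8)] / -19400 = -0.004201
Flow = −∇h = (-0.01979 east, +0.004201 north), which points west.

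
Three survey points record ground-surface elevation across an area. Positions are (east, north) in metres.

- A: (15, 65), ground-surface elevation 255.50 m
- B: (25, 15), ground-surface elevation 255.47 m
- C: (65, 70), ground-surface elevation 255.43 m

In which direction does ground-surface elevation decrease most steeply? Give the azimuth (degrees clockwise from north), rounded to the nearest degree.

Taking A as reference: B−A = (10, -50, -0.03); C−A = (50, 5, -0.07).
Solve a·Δx + b·Δy = Δz: det = 10·5 − 50·(-50) = 2550.
∂z/∂x = [(-0.03)·5 − (-0.07)·(-50)] / 2550 = -0.001431
∂z/∂y = [10·(-0.07) − 50·(-0.03)] / 2550 = +0.0003137
Steepest decrease is along −∇f: components (+0.001431 E, -0.0003137 N).
Azimuth = atan2(+0.001431, -0.0003137) = 102.4° ≈ 102°.

102°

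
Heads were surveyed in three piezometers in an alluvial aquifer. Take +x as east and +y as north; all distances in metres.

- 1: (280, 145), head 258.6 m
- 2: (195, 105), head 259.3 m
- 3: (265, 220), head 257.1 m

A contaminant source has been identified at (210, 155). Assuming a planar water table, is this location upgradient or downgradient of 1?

downgradient

Taking 1 as reference: 2−1 = (-85, -40, +0.7); 3−1 = (-15, 75, -1.5).
Determinant of the coordinate differences = (-85)·75 − (-15)·(-40) = -6975.
∂h/∂x = [(+0.7)·75 − (-1.5)·(-40)] / -6975 = +0.001075
∂h/∂y = [(-85)·(-1.5) − (-15)·(+0.7)] / -6975 = -0.01978
Head at (210, 155) = 258.6 + (+0.001075)·(-70) + (-0.01978)·(10) = 258.33 m.
That is lower than the 258.6 m at 1, so the point is downgradient.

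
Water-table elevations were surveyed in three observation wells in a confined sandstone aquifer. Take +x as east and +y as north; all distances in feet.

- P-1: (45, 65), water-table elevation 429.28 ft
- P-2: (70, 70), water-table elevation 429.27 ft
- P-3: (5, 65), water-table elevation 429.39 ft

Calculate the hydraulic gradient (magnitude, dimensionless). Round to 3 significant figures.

Three-point gradient (reference P-1): Δ to P-2 = (25, 5, -0.01), Δ to P-3 = (-40, 0, +0.11).
∂h/∂x = -0.002750, ∂h/∂y = +0.01175 (det = 200).
|∇h| = √(-0.002750² + 0.01175²) = 0.01207

0.0121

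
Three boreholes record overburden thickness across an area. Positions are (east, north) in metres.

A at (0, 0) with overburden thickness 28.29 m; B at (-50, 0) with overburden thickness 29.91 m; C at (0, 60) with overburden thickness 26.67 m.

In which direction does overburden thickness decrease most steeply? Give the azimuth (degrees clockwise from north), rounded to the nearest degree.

050°

∂d/∂x = (29.91 − 28.29) / (-50 − 0) = -0.03240
∂d/∂y = (26.67 − 28.29) / (60 − 0) = -0.02700
Steepest decrease is along −∇f: components (+0.03240 E, +0.02700 N).
Azimuth = atan2(+0.03240, +0.02700) = 50.2° ≈ 050°.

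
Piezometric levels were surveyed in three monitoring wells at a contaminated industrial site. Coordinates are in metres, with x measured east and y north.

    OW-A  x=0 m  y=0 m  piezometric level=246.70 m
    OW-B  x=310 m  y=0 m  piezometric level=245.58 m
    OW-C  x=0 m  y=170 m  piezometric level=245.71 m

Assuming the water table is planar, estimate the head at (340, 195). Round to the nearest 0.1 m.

244.3 m

∂h/∂x = (245.58 − 246.70) / (310 − 0) = -0.003613
∂h/∂y = (245.71 − 246.70) / (170 − 0) = -0.005824
h(340, 195) = 246.70 + (-0.003613)·(340) + (-0.005824)·(195) = 246.70 -1.228 -1.136 = 244.336 m.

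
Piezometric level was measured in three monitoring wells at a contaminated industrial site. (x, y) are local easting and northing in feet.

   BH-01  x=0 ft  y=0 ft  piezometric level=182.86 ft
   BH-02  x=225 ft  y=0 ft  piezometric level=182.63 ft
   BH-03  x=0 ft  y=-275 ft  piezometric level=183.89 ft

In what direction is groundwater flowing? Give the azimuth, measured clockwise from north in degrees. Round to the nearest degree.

∂h/∂x = (182.63 − 182.86) / (225 − 0) = -0.001022
∂h/∂y = (183.89 − 182.86) / (-275 − 0) = -0.003745
Flow direction (−∇h) has components (+0.001022 E, +0.003745 N).
Azimuth = atan2(E, N) = atan2(+0.001022, +0.003745) = 15.3° ≈ 015°.

015°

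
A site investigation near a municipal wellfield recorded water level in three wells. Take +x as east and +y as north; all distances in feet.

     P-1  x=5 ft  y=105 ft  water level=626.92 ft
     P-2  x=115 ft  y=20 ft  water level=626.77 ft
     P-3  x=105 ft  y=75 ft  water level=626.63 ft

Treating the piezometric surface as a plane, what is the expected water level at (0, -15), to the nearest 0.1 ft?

With h = a·x + b·y + c and P-1 as origin, the differences give:
  110·a + (-85)·b = -0.15
  100·a + (-30)·b = -0.29
Eliminate b (×(-30) and ×(-85), subtract): 5200·a = -20.150 → a = ∂h/∂x = -0.003875
Back-substitute: b = ∂h/∂y = -0.003250.
h(0, -15) = 626.92 + (-0.003875)·(-5) + (-0.003250)·(-120) = 626.92 +0.019 +0.390 = 627.329 ft.

627.3 ft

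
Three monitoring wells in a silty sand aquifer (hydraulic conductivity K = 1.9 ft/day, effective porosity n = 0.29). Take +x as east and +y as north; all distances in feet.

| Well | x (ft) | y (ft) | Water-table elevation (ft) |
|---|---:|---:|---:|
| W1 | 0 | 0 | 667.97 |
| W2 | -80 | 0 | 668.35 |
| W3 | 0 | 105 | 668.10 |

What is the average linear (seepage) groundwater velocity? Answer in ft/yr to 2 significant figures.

∂h/∂x = (668.35 − 667.97) / (-80 − 0) = -0.004750
∂h/∂y = (668.10 − 667.97) / (105 − 0) = +0.001238
|∇h| = √(-0.004750² + 0.001238²) = 0.004909
Seepage velocity v = K·i/n = 1.9 × 0.004909 / 0.29 = 0.03216 ft/day = 11.75 ft/yr.

12 ft/yr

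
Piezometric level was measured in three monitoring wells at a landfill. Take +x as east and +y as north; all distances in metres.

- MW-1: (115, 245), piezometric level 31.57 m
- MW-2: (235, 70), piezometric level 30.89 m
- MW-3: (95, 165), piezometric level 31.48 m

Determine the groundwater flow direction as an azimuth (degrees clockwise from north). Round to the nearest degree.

Differences from MW-1: to MW-2 (Δx, Δy, Δh) = (120, -175, -0.68); to MW-3 = (-20, -80, -0.09).
Determinant of the coordinate differences = 120·(-80) − (-20)·(-175) = -13100.
∂h/∂x = [(-0.68)·(-80) − (-0.09)·(-175)] / -13100 = -0.002950
∂h/∂y = [120·(-0.09) − (-20)·(-0.68)] / -13100 = +0.001863
Flow direction (−∇h) has components (+0.002950 E, -0.001863 N).
Azimuth = atan2(E, N) = atan2(+0.002950, -0.001863) = 122.3° ≈ 122°.

122°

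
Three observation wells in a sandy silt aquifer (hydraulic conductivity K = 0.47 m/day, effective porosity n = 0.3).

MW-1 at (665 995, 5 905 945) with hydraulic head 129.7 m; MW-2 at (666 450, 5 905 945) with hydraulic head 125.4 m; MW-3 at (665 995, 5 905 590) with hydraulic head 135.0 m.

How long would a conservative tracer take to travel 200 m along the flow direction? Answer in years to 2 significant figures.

∂h/∂x = (125.4 − 129.7) / (666450 − 665995) = -0.009451
∂h/∂y = (135.0 − 129.7) / (5905590 − 5905945) = -0.01493
|∇h| = √(-0.009451² + -0.01493²) = 0.01767
Seepage velocity v = K·i/n = 0.47 × 0.01767 / 0.3 = 0.02768 m/day.
t = 200 / 0.02768 = 7225 days = 19.8 years.

20 years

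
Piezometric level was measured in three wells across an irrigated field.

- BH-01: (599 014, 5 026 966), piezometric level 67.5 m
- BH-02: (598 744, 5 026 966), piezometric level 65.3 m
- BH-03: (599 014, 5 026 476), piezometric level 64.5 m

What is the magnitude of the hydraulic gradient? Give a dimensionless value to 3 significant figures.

0.0102

∂h/∂x = (65.3 − 67.5) / (598744 − 599014) = +0.008148
∂h/∂y = (64.5 − 67.5) / (5026476 − 5026966) = +0.006122
|∇h| = √(0.008148² + 0.006122²) = 0.01019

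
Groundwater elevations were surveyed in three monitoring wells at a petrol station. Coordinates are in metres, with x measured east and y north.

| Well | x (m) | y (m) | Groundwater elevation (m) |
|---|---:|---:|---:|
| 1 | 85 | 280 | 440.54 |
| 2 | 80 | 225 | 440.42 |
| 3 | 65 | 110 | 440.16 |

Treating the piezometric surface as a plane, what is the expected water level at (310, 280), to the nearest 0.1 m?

With h = a·x + b·y + c and 1 as origin, the differences give:
  (-5)·a + (-55)·b = -0.12
  (-20)·a + (-170)·b = -0.38
Eliminate b (×(-170) and ×(-55), subtract): -250·a = -0.500 → a = ∂h/∂x = +0.002000
Back-substitute: b = ∂h/∂y = +0.002000.
h(310, 280) = 440.54 + (+0.002000)·(225) + (+0.002000)·(0) = 440.54 +0.450 +0.000 = 440.990 m.

441.0 m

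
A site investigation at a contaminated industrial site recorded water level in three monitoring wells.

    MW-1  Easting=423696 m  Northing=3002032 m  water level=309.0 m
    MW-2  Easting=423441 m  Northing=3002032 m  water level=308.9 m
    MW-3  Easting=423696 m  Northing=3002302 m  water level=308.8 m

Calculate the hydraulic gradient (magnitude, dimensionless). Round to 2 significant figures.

∂h/∂x = (308.9 − 309.0) / (423441 − 423696) = +0.0003922
∂h/∂y = (308.8 − 309.0) / (3002302 − 3002032) = -0.0007407
|∇h| = √(0.0003922² + -0.0007407²) = 0.0008381

0.00084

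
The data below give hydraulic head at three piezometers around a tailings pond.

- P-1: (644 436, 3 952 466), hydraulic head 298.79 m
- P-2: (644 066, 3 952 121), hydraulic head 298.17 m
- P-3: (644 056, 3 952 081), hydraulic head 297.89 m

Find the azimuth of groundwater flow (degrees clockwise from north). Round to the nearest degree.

Taking P-1 as reference: P-2−P-1 = (-370, -345, -0.62); P-3−P-1 = (-380, -385, -0.90).
Determinant of the coordinate differences = (-370)·(-385) − (-380)·(-345) = 11350.
∂h/∂x = [(-0.62)·(-385) − (-0.90)·(-345)] / 11350 = -0.006326
∂h/∂y = [(-370)·(-0.90) − (-380)·(-0.62)] / 11350 = +0.008581
Flow direction (−∇h) has components (+0.006326 E, -0.008581 N).
Azimuth = atan2(E, N) = atan2(+0.006326, -0.008581) = 143.6° ≈ 144°.

144°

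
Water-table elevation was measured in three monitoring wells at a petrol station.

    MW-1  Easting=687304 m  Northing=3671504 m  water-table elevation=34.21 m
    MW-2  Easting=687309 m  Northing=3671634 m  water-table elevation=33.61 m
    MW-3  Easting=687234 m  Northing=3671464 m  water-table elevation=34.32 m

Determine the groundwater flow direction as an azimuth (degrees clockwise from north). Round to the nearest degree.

Taking MW-1 as reference: MW-2−MW-1 = (5, 130, -0.60); MW-3−MW-1 = (-70, -40, +0.11).
Determinant of the coordinate differences = 5·(-40) − (-70)·130 = 8900.
∂h/∂x = [(-0.60)·(-40) − (+0.11)·130] / 8900 = +0.001090
∂h/∂y = [5·(+0.11) − (-70)·(-0.60)] / 8900 = -0.004657
Flow direction (−∇h) has components (-0.001090 E, +0.004657 N).
Azimuth = atan2(E, N) = atan2(-0.001090, +0.004657) = 346.8° ≈ 347°.

347°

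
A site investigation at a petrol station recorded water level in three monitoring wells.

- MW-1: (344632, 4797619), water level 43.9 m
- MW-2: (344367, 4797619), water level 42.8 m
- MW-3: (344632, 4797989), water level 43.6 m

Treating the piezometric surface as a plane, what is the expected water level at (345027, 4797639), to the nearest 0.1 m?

∂h/∂x = (42.8 − 43.9) / (344367 − 344632) = +0.004151
∂h/∂y = (43.6 − 43.9) / (4797989 − 4797619) = -0.0008108
h(345027, 4797639) = 43.9 + (+0.004151)·(395) + (-0.0008108)·(20) = 43.9 +1.640 -0.016 = 45.523 m.

45.5 m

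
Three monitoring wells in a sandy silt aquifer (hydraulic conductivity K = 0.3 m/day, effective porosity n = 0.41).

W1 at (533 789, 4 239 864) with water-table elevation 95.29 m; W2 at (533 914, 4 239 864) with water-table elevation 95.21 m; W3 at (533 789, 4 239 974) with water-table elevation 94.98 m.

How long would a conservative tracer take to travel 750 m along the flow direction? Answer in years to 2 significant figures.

970 years

∂h/∂x = (95.21 − 95.29) / (533914 − 533789) = -0.0006400
∂h/∂y = (94.98 − 95.29) / (4239974 − 4239864) = -0.002818
|∇h| = √(-0.0006400² + -0.002818²) = 0.00289
Seepage velocity v = K·i/n = 0.3 × 0.00289 / 0.41 = 0.002115 m/day.
t = 750 / 0.002115 = 3.546e+05 days = 971 years.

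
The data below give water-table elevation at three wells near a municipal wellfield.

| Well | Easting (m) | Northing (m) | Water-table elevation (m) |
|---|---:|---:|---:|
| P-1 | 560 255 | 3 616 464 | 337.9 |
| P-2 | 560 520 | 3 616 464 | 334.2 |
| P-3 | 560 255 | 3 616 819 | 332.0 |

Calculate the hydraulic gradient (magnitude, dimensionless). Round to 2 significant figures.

0.022

∂h/∂x = (334.2 − 337.9) / (560520 − 560255) = -0.01396
∂h/∂y = (332.0 − 337.9) / (3616819 − 3616464) = -0.01662
|∇h| = √(-0.01396² + -0.01662²) = 0.0217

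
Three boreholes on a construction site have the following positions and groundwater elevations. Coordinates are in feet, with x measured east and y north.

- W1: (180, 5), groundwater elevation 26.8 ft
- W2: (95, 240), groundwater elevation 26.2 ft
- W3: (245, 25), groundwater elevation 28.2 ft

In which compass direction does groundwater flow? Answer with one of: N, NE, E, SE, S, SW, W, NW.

W

Three-point gradient (reference W1): Δ to W2 = (-85, 235, -0.6), Δ to W3 = (65, 20, +1.4).
∂h/∂x = +0.02009, ∂h/∂y = +0.004713 (det = -16975).
Flow = −∇h = (-0.02009 east, -0.004713 north), which points west.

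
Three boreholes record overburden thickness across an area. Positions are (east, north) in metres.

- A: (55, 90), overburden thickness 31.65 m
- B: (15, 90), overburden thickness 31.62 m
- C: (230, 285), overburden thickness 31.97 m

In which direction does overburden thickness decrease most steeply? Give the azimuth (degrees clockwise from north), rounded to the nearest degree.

Three-point gradient (reference A): Δ to B = (-40, 0, -0.03), Δ to C = (175, 195, +0.32).
∂d/∂x = +0.0007500, ∂d/∂y = +0.0009679 (det = -7800).
Steepest decrease is along −∇f: components (-0.0007500 E, -0.0009679 N).
Azimuth = atan2(-0.0007500, -0.0009679) = 217.8° ≈ 218°.

218°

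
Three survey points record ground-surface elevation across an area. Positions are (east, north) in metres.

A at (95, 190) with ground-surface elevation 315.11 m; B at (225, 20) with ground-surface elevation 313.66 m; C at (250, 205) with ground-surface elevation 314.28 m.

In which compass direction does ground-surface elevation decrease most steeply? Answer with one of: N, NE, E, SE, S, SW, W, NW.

SE

With z = a·x + b·y + c and A as origin, the differences give:
  130·a + (-170)·b = -1.45
  155·a + 15·b = -0.83
Eliminate b (×15 and ×(-170), subtract): 28300·a = -162.850 → a = ∂z/∂x = -0.005754
Back-substitute: b = ∂z/∂y = +0.004129.
Steepest decrease is along −∇f = (+0.005754 E, -0.004129 N) → southeast.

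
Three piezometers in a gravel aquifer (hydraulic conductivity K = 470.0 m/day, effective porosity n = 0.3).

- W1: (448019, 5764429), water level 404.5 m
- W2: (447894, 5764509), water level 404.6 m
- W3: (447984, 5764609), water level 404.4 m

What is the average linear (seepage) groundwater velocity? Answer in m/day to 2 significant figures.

Taking W1 as reference: W2−W1 = (-125, 80, +0.1); W3−W1 = (-35, 180, -0.1).
Solve a·Δx + b·Δy = Δh: det = (-125)·180 − (-35)·80 = -19700.
∂h/∂x = [(+0.1)·180 − (-0.1)·80] / -19700 = -0.001320
∂h/∂y = [(-125)·(-0.1) − (-35)·(+0.1)] / -19700 = -0.0008122
|∇h| = √(-0.001320² + -0.0008122²) = 0.00155
Seepage velocity v = K·i/n = 470.0 × 0.00155 / 0.3 = 2.428 m/day.

2.4 m/day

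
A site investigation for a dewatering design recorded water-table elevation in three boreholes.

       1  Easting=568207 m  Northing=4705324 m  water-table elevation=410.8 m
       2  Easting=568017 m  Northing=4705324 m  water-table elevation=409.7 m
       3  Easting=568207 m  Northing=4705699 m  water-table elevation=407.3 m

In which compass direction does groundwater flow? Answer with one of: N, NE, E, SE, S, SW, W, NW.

∂h/∂x = (409.7 − 410.8) / (568017 − 568207) = +0.005789
∂h/∂y = (407.3 − 410.8) / (4705699 − 4705324) = -0.009333
Flow = −∇h = (-0.005789 east, +0.009333 north), which points northwest.

NW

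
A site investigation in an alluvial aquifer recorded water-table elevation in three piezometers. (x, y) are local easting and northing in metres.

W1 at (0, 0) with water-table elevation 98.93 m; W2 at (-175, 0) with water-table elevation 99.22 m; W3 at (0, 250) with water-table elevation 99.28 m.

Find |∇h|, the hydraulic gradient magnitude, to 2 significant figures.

∂h/∂x = (99.22 − 98.93) / (-175 − 0) = -0.001657
∂h/∂y = (99.28 − 98.93) / (250 − 0) = +0.001400
|∇h| = √(-0.001657² + 0.001400²) = 0.002169

0.0022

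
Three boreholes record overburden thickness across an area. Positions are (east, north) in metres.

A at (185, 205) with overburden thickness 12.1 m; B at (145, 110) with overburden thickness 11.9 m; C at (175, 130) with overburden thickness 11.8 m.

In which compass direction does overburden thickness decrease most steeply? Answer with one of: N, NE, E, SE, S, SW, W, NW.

Differences from A: to B (Δx, Δy, Δh) = (-40, -95, -0.2); to C = (-10, -75, -0.3).
Determinant of the coordinate differences = (-40)·(-75) − (-10)·(-95) = 2050.
∂d/∂x = [(-0.2)·(-75) − (-0.3)·(-95)] / 2050 = -0.006585
∂d/∂y = [(-40)·(-0.3) − (-10)·(-0.2)] / 2050 = +0.004878
Steepest decrease is along −∇f = (+0.006585 E, -0.004878 N) → southeast.

SE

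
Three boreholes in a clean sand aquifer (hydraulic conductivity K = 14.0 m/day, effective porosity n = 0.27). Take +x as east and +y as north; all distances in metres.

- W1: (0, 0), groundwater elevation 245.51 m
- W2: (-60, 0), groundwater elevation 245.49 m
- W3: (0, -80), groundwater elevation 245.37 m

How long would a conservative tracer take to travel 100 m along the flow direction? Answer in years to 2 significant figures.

3.0 years

∂h/∂x = (245.49 − 245.51) / (-60 − 0) = +0.0003333
∂h/∂y = (245.37 − 245.51) / (-80 − 0) = +0.001750
|∇h| = √(0.0003333² + 0.001750²) = 0.001781
Seepage velocity v = K·i/n = 14.0 × 0.001781 / 0.27 = 0.09235 m/day.
t = 100 / 0.09235 = 1083 days = 2.97 years.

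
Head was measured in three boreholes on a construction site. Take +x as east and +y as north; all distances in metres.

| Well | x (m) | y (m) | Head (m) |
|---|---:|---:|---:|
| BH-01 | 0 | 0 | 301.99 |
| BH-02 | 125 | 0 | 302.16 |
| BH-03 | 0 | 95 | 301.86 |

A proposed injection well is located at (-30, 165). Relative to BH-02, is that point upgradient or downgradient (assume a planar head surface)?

∂h/∂x = (302.16 − 301.99) / (125 − 0) = +0.001360
∂h/∂y = (301.86 − 301.99) / (95 − 0) = -0.001368
Head at (-30, 165) = 301.99 + (+0.001360)·(-30) + (-0.001368)·(165) = 301.72 m.
That is lower than the 302.16 m at BH-02, so the point is downgradient.

downgradient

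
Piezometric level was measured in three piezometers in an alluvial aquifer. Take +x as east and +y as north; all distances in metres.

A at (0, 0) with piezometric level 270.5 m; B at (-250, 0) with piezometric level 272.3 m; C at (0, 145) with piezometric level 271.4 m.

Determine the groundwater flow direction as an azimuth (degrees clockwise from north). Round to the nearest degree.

∂h/∂x = (272.3 − 270.5) / (-250 − 0) = -0.007200
∂h/∂y = (271.4 − 270.5) / (145 − 0) = +0.006207
Flow direction (−∇h) has components (+0.007200 E, -0.006207 N).
Azimuth = atan2(E, N) = atan2(+0.007200, -0.006207) = 130.8° ≈ 131°.

131°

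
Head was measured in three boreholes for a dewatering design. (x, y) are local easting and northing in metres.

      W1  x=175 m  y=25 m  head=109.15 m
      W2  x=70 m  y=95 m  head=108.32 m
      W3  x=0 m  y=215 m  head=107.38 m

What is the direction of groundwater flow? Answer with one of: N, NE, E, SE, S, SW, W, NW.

Differences from W1: to W2 (Δx, Δy, Δh) = (-105, 70, -0.83); to W3 = (-175, 190, -1.77).
Determinant of the coordinate differences = (-105)·190 − (-175)·70 = -7700.
∂h/∂x = [(-0.83)·190 − (-1.77)·70] / -7700 = +0.004390
∂h/∂y = [(-105)·(-1.77) − (-175)·(-0.83)] / -7700 = -0.005273
Flow = −∇h = (-0.004390 east, +0.005273 north), which points northwest.

NW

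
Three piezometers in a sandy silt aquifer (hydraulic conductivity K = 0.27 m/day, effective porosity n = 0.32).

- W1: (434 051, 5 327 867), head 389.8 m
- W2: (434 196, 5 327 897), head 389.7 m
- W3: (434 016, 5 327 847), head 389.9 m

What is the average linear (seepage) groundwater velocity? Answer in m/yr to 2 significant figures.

Taking W1 as reference: W2−W1 = (145, 30, -0.1); W3−W1 = (-35, -20, +0.1).
Solve a·Δx + b·Δy = Δh: det = 145·(-20) − (-35)·30 = -1850.
∂h/∂x = [(-0.1)·(-20) − (+0.1)·30] / -1850 = +0.0005405
∂h/∂y = [145·(+0.1) − (-35)·(-0.1)] / -1850 = -0.005946
|∇h| = √(0.0005405² + -0.005946²) = 0.005971
Seepage velocity v = K·i/n = 0.27 × 0.005971 / 0.32 = 0.005038 m/day = 1.84 m/yr.

1.8 m/yr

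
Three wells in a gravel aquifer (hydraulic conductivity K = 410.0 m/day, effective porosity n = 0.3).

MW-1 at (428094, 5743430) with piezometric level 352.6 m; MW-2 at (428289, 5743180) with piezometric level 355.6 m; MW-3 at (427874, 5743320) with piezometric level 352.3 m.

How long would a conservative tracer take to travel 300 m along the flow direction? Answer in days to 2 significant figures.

With h = a·x + b·y + c and MW-1 as origin, the differences give:
  195·a + (-250)·b = +3.0
  (-220)·a + (-110)·b = -0.3
Eliminate b (×(-110) and ×(-250), subtract): -76450·a = -405.00 → a = ∂h/∂x = +0.005298
Back-substitute: b = ∂h/∂y = -0.007868.
|∇h| = √(0.005298² + -0.007868²) = 0.009485
Seepage velocity v = K·i/n = 410.0 × 0.009485 / 0.3 = 12.96 m/day.
t = 300 / 12.96 = 23.15 days.

23 days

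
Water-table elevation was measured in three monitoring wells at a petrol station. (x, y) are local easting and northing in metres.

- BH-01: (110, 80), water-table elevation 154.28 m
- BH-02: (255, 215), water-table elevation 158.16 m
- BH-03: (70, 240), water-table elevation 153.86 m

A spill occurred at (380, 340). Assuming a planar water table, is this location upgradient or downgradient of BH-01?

upgradient

Differences from BH-01: to BH-02 (Δx, Δy, Δh) = (145, 135, +3.88); to BH-03 = (-40, 160, -0.42).
Solve a·Δx + b·Δy = Δh: det = 145·160 − (-40)·135 = 28600.
∂h/∂x = [(+3.88)·160 − (-0.42)·135] / 28600 = +0.02369
∂h/∂y = [145·(-0.42) − (-40)·(+3.88)] / 28600 = +0.003297
Head at (380, 340) = 154.28 + (+0.02369)·(270) + (+0.003297)·(260) = 161.53 m.
That is higher than the 154.28 m at BH-01, so the point is upgradient.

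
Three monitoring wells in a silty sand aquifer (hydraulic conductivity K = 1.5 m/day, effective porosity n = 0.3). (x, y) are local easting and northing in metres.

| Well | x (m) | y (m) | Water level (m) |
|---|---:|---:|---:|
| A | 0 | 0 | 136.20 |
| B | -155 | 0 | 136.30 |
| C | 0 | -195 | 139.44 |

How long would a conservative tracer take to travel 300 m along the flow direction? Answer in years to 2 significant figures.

∂h/∂x = (136.30 − 136.20) / (-155 − 0) = -0.0006452
∂h/∂y = (139.44 − 136.20) / (-195 − 0) = -0.01662
|∇h| = √(-0.0006452² + -0.01662²) = 0.01663
Seepage velocity v = K·i/n = 1.5 × 0.01663 / 0.3 = 0.08315 m/day.
t = 300 / 0.08315 = 3608 days = 9.88 years.

9.9 years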